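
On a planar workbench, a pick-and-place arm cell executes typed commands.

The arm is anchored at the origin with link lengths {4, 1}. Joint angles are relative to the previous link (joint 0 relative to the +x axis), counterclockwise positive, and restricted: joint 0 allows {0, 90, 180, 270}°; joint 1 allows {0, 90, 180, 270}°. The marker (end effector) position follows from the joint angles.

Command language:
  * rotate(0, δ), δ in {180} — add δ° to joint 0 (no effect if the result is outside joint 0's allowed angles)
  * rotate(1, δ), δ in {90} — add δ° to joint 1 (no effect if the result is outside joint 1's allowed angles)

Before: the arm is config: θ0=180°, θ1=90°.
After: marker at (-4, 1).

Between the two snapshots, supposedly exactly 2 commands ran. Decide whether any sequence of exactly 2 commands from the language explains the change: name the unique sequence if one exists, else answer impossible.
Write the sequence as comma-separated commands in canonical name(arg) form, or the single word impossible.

rotate(1, 90), rotate(1, 90)

start: config: θ0=180°, θ1=90°
1. rotate(1, 90) → config: θ0=180°, θ1=180°
2. rotate(1, 90) → config: θ0=180°, θ1=270°
uniquely the one of 4 2-step routes that fits.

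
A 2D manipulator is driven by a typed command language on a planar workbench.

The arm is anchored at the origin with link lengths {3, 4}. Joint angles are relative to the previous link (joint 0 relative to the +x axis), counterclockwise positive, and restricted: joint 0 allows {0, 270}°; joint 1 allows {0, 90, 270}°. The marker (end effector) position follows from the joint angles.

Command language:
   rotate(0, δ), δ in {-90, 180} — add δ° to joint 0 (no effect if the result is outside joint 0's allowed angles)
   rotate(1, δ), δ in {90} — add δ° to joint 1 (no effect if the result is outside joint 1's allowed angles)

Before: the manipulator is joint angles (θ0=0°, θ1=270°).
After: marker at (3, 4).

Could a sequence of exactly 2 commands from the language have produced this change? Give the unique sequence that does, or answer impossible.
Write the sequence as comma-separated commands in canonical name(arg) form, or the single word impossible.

rotate(1, 90), rotate(1, 90)

initial: joint angles (θ0=0°, θ1=270°)
1. rotate(1, 90) → joint angles (θ0=0°, θ1=0°)
2. rotate(1, 90) → joint angles (θ0=0°, θ1=90°)
no rival 2-sequence matches.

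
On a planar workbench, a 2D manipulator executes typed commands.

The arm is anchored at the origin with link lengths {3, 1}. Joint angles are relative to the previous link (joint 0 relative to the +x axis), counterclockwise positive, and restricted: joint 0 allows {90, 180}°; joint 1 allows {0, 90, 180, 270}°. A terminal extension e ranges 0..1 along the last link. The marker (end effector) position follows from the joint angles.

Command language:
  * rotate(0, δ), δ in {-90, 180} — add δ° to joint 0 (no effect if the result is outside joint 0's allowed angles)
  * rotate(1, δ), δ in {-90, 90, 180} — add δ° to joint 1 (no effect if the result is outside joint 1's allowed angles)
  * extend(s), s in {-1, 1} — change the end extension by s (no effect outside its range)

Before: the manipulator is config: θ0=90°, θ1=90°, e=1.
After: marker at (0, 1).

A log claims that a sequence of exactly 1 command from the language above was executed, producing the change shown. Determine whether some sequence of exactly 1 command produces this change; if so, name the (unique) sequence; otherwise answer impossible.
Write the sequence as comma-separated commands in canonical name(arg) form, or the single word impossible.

start: config: θ0=90°, θ1=90°, e=1
[1] after rotate(1, 90): config: θ0=90°, θ1=180°, e=1
all 7 alternatives checked — unique.

rotate(1, 90)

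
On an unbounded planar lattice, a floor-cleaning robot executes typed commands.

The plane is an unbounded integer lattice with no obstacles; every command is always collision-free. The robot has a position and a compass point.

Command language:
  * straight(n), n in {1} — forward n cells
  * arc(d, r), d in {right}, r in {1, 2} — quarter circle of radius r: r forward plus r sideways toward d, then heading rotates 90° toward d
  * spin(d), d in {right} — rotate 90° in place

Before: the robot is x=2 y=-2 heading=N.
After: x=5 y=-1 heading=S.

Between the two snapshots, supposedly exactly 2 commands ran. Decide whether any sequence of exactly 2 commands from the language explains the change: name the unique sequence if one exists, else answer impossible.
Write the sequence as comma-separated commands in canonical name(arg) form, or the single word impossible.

arc(right, 2), arc(right, 1)

key: cell and facing (now S) both changed — the 2 commands mix motion and turning
start: x=2 y=-2 heading=N
t=1 arc(right, 2) ⇒ x=4 y=0 heading=E
t=2 arc(right, 1) ⇒ x=5 y=-1 heading=S
uniquely the one of 16 2-step routes that fits.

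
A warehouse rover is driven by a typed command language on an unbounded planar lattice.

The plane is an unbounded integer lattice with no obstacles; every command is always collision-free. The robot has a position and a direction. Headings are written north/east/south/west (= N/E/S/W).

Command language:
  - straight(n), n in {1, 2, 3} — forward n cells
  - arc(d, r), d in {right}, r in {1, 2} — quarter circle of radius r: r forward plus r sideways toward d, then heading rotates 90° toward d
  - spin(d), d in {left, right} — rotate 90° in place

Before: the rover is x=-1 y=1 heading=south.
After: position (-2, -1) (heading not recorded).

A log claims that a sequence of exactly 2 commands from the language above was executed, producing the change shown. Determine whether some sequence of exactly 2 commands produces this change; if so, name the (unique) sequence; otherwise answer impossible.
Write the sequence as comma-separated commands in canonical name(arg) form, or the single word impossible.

key: order matters: swapping straight(1) and arc(right, 1) lands elsewhere
initial: x=-1 y=1 heading=south
step 1 (straight(1)): x=-1 y=0 heading=south
step 2 (arc(right, 1)): x=-2 y=-1 heading=west
uniquely the one of 49 2-step routes that fits.

straight(1), arc(right, 1)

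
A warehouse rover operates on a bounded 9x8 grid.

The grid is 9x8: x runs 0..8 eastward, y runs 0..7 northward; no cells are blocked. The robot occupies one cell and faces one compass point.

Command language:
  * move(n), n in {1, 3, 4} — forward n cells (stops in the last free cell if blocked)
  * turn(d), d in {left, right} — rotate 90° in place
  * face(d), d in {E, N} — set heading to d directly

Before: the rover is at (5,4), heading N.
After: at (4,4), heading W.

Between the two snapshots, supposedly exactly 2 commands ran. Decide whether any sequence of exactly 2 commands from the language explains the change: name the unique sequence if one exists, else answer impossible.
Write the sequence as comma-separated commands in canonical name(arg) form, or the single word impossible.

key: position moved to (4,4) AND the heading swung to W — translation plus rotation needed
begin: at (5,4), heading N
[1] after turn(left): at (5,4), heading W
[2] after move(1): at (4,4), heading W
all 49 alternatives checked — unique.

turn(left), move(1)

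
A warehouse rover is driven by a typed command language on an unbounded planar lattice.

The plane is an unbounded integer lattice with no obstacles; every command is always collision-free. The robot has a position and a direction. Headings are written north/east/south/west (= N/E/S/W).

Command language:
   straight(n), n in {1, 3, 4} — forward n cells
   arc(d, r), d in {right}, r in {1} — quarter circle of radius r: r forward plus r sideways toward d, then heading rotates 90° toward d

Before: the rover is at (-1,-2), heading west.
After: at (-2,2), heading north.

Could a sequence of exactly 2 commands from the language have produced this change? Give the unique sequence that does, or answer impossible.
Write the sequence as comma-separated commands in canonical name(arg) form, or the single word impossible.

arc(right, 1), straight(3)

key: position moved to (-2,2) AND the heading swung to N — translation plus rotation needed
from: at (-1,-2), heading west
step 1 (arc(right, 1)): at (-2,-1), heading north
step 2 (straight(3)): at (-2,2), heading north
uniquely the one of 16 2-step routes that fits.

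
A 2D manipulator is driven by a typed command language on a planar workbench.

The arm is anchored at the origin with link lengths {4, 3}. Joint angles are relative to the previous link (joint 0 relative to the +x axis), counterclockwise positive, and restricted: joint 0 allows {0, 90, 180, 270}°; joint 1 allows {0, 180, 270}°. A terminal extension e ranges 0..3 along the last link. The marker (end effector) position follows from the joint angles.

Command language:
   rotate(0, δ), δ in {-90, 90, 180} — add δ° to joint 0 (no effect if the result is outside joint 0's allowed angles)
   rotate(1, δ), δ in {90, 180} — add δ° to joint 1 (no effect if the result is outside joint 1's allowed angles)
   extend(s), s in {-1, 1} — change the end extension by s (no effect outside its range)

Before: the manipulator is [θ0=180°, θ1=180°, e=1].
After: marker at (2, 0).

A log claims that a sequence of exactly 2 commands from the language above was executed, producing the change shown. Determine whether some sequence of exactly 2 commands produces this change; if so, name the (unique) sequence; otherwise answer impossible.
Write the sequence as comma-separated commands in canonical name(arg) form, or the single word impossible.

extend(1), extend(1)

initial: [θ0=180°, θ1=180°, e=1]
[1] after extend(1): [θ0=180°, θ1=180°, e=2]
[2] after extend(1): [θ0=180°, θ1=180°, e=3]
all 49 alternatives checked — unique.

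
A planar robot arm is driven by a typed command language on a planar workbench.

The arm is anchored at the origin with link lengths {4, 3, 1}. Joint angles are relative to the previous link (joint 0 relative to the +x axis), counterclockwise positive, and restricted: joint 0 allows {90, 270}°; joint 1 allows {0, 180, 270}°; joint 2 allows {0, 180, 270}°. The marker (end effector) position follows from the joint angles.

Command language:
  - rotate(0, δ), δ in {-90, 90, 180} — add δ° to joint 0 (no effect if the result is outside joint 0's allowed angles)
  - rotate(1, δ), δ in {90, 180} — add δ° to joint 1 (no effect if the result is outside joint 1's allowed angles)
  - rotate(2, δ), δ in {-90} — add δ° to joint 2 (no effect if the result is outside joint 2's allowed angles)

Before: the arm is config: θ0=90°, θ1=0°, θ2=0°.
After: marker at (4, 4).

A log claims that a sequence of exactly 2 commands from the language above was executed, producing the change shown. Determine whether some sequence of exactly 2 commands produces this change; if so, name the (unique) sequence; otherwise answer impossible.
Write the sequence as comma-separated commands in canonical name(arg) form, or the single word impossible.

rotate(1, 180), rotate(1, 90)

key: order matters: swapping rotate(1, 180) and rotate(1, 90) lands elsewhere
initial: config: θ0=90°, θ1=0°, θ2=0°
t=1 rotate(1, 180) ⇒ config: θ0=90°, θ1=180°, θ2=0°
t=2 rotate(1, 90) ⇒ config: θ0=90°, θ1=270°, θ2=0°
no rival 2-sequence matches.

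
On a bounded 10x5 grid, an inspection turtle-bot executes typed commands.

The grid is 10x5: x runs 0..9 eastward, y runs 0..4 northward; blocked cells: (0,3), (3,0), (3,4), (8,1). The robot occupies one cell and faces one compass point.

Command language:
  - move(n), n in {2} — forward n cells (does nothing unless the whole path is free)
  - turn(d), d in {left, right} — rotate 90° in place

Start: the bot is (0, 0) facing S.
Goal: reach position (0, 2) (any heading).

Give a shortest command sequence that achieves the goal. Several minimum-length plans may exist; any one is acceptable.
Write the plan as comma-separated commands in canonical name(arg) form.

turn(left), turn(left), move(2)

start: (0, 0) facing S
1. turn(left) → (0, 0) facing E
2. turn(left) → (0, 0) facing N
3. move(2) → (0, 2) facing N
no 2-step plan works, so 3 is optimal.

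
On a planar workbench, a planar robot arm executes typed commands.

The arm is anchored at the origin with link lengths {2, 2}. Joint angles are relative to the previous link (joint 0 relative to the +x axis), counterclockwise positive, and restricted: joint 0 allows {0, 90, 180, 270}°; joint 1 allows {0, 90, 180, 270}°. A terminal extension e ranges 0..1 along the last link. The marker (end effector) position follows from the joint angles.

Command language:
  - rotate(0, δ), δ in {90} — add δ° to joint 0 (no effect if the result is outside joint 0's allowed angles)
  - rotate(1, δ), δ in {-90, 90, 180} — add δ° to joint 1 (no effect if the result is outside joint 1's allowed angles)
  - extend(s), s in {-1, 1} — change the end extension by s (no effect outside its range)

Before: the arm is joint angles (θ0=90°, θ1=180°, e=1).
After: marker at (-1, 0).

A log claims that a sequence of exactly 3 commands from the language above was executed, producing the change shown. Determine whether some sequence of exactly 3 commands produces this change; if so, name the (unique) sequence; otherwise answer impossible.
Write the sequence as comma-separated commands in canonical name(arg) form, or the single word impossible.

rotate(0, 90), rotate(0, 90), rotate(0, 90)

t0: joint angles (θ0=90°, θ1=180°, e=1)
step 1 (rotate(0, 90)): joint angles (θ0=180°, θ1=180°, e=1)
step 2 (rotate(0, 90)): joint angles (θ0=270°, θ1=180°, e=1)
step 3 (rotate(0, 90)): joint angles (θ0=0°, θ1=180°, e=1)
no other 3-command option fits: unique.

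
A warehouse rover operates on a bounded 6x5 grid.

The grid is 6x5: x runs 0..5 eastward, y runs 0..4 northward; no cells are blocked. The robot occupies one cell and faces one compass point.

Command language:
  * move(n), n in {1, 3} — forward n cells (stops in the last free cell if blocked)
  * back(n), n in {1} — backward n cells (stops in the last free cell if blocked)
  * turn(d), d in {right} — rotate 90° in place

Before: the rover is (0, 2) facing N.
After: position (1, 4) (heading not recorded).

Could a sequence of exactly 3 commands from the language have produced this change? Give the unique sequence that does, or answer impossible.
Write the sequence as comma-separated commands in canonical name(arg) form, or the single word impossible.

move(3), turn(right), move(1)

key: move(3) runs into the grid edge before its full distance
initial: (0, 2) facing N
t=1 move(3) ⇒ (0, 4) facing N
t=2 turn(right) ⇒ (0, 4) facing E
t=3 move(1) ⇒ (1, 4) facing E
uniquely the one of 64 3-step routes that fits.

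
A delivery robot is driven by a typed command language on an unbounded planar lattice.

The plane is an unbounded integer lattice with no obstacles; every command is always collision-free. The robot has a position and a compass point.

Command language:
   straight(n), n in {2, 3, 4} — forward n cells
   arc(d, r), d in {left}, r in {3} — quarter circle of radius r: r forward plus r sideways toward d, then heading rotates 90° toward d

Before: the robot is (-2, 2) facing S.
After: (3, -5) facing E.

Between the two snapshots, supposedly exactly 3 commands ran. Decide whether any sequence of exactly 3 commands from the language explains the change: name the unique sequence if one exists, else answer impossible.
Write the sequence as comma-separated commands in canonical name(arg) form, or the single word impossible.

straight(4), arc(left, 3), straight(2)

key: order matters: swapping straight(4) and straight(2) lands elsewhere
from: (-2, 2) facing S
step 1 (straight(4)): (-2, -2) facing S
step 2 (arc(left, 3)): (1, -5) facing E
step 3 (straight(2)): (3, -5) facing E
no rival 3-sequence matches.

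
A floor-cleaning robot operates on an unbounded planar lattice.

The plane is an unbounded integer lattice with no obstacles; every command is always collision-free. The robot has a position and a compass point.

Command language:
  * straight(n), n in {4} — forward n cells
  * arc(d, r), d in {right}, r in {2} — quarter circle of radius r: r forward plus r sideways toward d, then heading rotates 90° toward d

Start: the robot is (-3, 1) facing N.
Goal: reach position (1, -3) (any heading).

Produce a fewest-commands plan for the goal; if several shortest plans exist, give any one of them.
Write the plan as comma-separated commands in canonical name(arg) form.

t0: (-3, 1) facing N
[1] after arc(right, 2): (-1, 3) facing E
[2] after arc(right, 2): (1, 1) facing S
[3] after straight(4): (1, -3) facing S
minimal: 3 command(s), checked below 3.

arc(right, 2), arc(right, 2), straight(4)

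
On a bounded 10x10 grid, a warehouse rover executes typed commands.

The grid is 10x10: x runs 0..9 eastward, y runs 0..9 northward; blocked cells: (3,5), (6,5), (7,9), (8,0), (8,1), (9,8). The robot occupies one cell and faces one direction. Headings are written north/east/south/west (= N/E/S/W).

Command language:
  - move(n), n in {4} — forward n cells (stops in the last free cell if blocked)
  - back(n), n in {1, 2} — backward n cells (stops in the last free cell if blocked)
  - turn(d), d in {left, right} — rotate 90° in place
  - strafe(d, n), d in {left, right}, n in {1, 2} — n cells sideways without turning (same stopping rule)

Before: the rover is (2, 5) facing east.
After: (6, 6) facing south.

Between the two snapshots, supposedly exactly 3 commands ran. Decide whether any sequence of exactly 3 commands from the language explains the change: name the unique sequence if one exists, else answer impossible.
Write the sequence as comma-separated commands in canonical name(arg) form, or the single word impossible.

key: running turn(right) before strafe(left, 1) would end elsewhere — order is forced
initial: (2, 5) facing east
1. strafe(left, 1) → (2, 6) facing east
2. move(4) → (6, 6) facing east
3. turn(right) → (6, 6) facing south
all 729 alternatives checked — unique.

strafe(left, 1), move(4), turn(right)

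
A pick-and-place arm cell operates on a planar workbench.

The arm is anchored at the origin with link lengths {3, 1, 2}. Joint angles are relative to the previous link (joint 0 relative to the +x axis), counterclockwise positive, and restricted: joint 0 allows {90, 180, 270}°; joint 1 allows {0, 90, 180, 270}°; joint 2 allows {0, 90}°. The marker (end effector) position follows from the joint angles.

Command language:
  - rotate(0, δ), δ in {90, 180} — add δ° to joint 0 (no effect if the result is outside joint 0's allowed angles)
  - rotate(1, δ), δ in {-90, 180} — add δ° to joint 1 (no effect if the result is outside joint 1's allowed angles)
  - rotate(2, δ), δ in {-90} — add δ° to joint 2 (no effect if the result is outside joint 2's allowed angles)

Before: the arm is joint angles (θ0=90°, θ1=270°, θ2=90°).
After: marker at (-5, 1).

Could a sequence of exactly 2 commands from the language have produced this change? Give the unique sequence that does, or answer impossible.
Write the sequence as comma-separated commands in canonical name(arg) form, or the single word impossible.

key: order matters: swapping rotate(0, 90) and rotate(0, 180) lands elsewhere
begin: joint angles (θ0=90°, θ1=270°, θ2=90°)
t=1 rotate(0, 90) ⇒ joint angles (θ0=180°, θ1=270°, θ2=90°)
t=2 rotate(0, 180) ⇒ joint angles (θ0=180°, θ1=270°, θ2=90°)
all 25 alternatives checked — unique.

rotate(0, 90), rotate(0, 180)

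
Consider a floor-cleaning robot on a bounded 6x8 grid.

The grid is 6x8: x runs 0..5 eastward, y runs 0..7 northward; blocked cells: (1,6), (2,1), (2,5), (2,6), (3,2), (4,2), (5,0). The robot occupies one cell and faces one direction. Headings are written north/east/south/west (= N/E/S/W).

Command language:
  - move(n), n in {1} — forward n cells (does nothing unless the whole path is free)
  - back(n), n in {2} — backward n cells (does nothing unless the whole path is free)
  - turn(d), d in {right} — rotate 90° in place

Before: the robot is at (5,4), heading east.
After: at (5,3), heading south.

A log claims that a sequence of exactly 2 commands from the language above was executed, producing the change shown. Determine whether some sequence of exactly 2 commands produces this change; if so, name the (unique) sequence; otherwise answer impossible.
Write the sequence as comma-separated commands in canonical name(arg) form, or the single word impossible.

turn(right), move(1)

key: order matters: swapping turn(right) and move(1) lands elsewhere
initial: at (5,4), heading east
step 1 (turn(right)): at (5,4), heading south
step 2 (move(1)): at (5,3), heading south
no other 2-command option fits: unique.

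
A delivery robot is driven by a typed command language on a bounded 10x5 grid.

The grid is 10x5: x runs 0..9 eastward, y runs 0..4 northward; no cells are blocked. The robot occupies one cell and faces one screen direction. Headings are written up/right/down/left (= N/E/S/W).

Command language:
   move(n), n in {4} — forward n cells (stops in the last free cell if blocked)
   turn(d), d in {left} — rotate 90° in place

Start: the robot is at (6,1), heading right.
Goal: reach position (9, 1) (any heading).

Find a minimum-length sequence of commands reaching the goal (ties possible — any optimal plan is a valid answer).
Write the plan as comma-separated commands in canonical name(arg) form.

initial: at (6,1), heading right
[1] after move(4): at (9,1), heading right
minimal: 1 command(s), checked below 1.

move(4)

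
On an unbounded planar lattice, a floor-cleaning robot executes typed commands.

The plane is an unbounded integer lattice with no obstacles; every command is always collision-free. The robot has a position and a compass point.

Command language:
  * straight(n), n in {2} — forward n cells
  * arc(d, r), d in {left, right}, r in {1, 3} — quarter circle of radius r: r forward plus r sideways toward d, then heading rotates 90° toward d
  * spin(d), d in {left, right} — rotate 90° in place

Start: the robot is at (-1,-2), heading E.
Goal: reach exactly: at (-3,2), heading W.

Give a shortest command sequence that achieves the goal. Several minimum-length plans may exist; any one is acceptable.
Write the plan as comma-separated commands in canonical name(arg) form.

arc(left, 1), arc(left, 3)

t0: at (-1,-2), heading E
[1] after arc(left, 1): at (0,-1), heading N
[2] after arc(left, 3): at (-3,2), heading W
minimal: 2 command(s), checked below 2.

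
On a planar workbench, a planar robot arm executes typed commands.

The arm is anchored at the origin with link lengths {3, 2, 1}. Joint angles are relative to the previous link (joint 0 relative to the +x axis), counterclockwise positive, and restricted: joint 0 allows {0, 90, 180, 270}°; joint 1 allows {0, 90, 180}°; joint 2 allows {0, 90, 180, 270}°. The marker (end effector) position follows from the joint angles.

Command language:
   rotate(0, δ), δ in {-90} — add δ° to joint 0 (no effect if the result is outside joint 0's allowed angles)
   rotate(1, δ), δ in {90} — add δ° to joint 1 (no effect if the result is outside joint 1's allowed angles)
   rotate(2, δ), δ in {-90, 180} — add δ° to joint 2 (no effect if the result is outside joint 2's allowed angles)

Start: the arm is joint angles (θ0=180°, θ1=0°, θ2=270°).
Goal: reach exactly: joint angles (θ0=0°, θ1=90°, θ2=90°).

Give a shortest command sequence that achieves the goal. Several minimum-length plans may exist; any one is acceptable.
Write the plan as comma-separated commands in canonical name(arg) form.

from: joint angles (θ0=180°, θ1=0°, θ2=270°)
1. rotate(0, -90) → joint angles (θ0=90°, θ1=0°, θ2=270°)
2. rotate(0, -90) → joint angles (θ0=0°, θ1=0°, θ2=270°)
3. rotate(1, 90) → joint angles (θ0=0°, θ1=90°, θ2=270°)
4. rotate(2, 180) → joint angles (θ0=0°, θ1=90°, θ2=90°)
nothing shorter than 4 reaches the goal.

rotate(0, -90), rotate(0, -90), rotate(1, 90), rotate(2, 180)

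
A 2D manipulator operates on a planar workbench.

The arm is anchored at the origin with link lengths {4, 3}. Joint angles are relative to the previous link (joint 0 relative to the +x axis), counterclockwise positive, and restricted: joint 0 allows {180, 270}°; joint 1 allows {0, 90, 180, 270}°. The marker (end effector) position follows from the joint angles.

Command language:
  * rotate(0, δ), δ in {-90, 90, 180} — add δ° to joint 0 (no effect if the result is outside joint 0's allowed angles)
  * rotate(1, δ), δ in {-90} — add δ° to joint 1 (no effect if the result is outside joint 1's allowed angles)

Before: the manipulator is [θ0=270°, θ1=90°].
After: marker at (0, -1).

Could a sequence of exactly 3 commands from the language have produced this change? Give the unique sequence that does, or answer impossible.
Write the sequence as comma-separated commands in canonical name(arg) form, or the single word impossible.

rotate(1, -90), rotate(1, -90), rotate(1, -90)

t0: [θ0=270°, θ1=90°]
step 1 (rotate(1, -90)): [θ0=270°, θ1=0°]
step 2 (rotate(1, -90)): [θ0=270°, θ1=270°]
step 3 (rotate(1, -90)): [θ0=270°, θ1=180°]
all 64 alternatives checked — unique.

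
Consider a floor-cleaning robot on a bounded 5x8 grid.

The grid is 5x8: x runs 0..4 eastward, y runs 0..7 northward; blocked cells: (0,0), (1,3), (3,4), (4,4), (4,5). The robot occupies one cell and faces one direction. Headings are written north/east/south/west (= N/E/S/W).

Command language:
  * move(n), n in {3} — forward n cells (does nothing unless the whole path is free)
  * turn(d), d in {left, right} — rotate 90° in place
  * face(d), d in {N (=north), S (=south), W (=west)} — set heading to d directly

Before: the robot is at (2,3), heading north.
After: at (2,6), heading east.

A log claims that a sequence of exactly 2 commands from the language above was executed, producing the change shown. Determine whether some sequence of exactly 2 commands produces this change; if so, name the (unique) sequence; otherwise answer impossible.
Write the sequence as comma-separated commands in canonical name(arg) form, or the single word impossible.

move(3), turn(right)

key: position moved to (2,6) AND the heading swung to E — translation plus rotation needed
t0: at (2,3), heading north
[1] after move(3): at (2,6), heading north
[2] after turn(right): at (2,6), heading east
all 36 alternatives checked — unique.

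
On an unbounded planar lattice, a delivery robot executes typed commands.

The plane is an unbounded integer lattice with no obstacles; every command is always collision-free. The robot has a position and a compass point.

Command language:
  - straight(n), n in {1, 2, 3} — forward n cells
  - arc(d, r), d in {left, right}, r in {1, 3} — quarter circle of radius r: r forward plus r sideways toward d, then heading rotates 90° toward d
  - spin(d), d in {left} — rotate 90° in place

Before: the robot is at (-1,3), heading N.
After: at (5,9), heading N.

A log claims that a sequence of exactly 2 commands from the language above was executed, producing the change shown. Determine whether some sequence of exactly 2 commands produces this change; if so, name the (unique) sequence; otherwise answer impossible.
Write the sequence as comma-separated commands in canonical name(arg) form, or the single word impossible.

arc(right, 3), arc(left, 3)

key: order matters: swapping arc(right, 3) and arc(left, 3) lands elsewhere
start: at (-1,3), heading N
[1] after arc(right, 3): at (2,6), heading E
[2] after arc(left, 3): at (5,9), heading N
no rival 2-sequence matches.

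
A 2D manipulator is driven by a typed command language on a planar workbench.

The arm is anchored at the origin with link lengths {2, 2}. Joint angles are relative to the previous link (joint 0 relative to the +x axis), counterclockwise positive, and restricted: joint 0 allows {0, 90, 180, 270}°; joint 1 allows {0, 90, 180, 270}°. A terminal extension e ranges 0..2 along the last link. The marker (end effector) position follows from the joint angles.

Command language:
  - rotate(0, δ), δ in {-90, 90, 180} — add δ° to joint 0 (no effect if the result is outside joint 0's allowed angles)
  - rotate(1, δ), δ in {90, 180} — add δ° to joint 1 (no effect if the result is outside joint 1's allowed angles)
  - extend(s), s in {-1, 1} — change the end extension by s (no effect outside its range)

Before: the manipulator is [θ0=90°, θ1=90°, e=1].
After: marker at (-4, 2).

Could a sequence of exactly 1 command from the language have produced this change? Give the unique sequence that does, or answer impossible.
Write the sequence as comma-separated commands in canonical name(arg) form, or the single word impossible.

extend(1)

start: [θ0=90°, θ1=90°, e=1]
step 1 (extend(1)): [θ0=90°, θ1=90°, e=2]
all 7 alternatives checked — unique.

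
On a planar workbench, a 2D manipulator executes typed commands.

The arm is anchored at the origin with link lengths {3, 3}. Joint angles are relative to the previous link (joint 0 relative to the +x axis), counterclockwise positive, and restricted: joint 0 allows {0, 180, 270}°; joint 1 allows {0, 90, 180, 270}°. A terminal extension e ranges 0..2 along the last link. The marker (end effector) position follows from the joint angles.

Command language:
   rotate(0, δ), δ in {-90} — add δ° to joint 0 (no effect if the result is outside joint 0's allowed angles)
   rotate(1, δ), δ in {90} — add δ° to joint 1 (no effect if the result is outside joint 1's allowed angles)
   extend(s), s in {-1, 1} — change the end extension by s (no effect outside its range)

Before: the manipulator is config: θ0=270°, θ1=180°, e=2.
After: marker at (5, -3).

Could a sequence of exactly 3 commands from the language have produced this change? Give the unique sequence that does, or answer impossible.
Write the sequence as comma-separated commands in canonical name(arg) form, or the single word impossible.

rotate(1, 90), rotate(1, 90), rotate(1, 90)

initial: config: θ0=270°, θ1=180°, e=2
t=1 rotate(1, 90) ⇒ config: θ0=270°, θ1=270°, e=2
t=2 rotate(1, 90) ⇒ config: θ0=270°, θ1=0°, e=2
t=3 rotate(1, 90) ⇒ config: θ0=270°, θ1=90°, e=2
all 64 alternatives checked — unique.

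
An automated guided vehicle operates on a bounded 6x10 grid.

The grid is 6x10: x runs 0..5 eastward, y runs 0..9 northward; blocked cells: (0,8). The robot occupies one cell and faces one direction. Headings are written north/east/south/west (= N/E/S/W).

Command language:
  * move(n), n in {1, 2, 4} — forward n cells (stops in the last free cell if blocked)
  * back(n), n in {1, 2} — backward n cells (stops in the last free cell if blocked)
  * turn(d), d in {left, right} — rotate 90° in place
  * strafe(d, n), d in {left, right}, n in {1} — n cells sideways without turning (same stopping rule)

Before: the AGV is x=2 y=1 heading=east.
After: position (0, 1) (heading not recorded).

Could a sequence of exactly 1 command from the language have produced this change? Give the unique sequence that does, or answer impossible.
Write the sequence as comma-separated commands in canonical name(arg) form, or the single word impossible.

start: x=2 y=1 heading=east
1. back(2) → x=0 y=1 heading=east
all 9 alternatives checked — unique.

back(2)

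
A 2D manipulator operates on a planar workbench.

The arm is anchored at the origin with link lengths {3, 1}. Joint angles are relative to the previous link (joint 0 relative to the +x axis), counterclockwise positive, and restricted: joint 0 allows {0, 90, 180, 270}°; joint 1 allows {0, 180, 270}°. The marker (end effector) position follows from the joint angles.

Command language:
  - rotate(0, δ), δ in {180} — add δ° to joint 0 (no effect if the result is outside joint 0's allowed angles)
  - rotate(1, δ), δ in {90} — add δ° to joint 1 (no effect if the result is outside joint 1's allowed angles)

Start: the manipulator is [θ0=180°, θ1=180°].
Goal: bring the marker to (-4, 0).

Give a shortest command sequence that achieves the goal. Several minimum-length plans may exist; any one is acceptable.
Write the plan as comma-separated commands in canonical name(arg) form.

rotate(1, 90), rotate(1, 90)

initial: [θ0=180°, θ1=180°]
step 1 (rotate(1, 90)): [θ0=180°, θ1=270°]
step 2 (rotate(1, 90)): [θ0=180°, θ1=0°]
minimal: 2 command(s), checked below 2.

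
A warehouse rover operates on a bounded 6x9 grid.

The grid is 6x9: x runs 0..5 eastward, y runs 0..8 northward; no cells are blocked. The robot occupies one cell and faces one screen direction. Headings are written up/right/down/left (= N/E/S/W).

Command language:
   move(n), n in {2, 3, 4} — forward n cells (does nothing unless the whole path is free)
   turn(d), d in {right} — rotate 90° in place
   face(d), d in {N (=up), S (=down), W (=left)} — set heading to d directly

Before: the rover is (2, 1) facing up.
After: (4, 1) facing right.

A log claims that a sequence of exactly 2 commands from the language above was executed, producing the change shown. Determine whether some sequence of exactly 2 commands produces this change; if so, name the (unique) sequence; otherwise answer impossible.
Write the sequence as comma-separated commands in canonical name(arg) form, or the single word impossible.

key: running move(2) before turn(right) would end elsewhere — order is forced
begin: (2, 1) facing up
step 1 (turn(right)): (2, 1) facing right
step 2 (move(2)): (4, 1) facing right
uniquely the one of 49 2-step routes that fits.

turn(right), move(2)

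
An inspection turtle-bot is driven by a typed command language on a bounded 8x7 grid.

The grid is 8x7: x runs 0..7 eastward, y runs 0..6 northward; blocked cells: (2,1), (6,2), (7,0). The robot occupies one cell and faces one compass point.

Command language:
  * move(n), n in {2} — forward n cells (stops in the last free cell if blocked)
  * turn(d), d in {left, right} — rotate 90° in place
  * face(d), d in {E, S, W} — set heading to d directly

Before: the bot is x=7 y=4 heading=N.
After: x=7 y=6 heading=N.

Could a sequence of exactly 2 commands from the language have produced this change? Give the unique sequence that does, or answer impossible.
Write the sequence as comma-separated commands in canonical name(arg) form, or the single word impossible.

key: heading stays N — no command in the sequence turns
t0: x=7 y=4 heading=N
step 1 (move(2)): x=7 y=6 heading=N
step 2 (move(2)): x=7 y=6 heading=N
no rival 2-sequence matches.

move(2), move(2)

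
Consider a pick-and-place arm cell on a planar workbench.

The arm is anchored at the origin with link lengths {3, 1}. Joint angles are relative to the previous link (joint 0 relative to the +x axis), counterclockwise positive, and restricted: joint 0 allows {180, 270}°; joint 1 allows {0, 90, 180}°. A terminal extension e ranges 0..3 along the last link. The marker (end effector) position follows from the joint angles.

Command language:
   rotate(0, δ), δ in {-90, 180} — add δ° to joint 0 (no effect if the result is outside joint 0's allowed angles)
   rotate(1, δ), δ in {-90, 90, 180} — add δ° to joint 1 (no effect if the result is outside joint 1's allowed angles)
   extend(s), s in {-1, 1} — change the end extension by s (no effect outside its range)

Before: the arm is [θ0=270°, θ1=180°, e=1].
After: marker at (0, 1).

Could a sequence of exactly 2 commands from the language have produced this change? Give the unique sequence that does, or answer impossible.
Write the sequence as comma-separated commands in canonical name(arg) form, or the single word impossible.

extend(1), extend(1)

initial: [θ0=270°, θ1=180°, e=1]
[1] after extend(1): [θ0=270°, θ1=180°, e=2]
[2] after extend(1): [θ0=270°, θ1=180°, e=3]
all 49 alternatives checked — unique.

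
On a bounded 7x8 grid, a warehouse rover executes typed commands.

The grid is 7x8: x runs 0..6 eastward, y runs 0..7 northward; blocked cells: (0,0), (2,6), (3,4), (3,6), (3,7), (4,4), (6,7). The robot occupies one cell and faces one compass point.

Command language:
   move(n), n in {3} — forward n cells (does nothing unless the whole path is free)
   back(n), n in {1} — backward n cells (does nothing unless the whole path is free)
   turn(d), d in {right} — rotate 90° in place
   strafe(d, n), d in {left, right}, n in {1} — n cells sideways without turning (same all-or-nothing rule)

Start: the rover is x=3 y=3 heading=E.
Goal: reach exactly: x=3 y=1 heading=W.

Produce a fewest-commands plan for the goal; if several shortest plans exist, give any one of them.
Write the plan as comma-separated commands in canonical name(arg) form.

begin: x=3 y=3 heading=E
1. strafe(right, 1) → x=3 y=2 heading=E
2. strafe(right, 1) → x=3 y=1 heading=E
3. turn(right) → x=3 y=1 heading=S
4. turn(right) → x=3 y=1 heading=W
minimal: 4 command(s), checked below 4.

strafe(right, 1), strafe(right, 1), turn(right), turn(right)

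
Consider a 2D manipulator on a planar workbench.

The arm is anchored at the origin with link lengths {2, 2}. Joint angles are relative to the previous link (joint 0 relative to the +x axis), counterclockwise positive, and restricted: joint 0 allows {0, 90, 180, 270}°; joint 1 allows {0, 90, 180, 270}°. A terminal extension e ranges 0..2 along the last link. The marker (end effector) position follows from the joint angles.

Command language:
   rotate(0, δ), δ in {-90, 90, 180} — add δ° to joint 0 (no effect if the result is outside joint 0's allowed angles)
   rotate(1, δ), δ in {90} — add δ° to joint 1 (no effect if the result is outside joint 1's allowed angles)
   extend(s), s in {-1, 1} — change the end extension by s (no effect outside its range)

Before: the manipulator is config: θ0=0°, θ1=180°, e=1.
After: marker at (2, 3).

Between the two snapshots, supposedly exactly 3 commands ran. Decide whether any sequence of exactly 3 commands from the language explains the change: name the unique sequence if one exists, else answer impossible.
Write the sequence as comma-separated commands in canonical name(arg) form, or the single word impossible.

rotate(1, 90), rotate(1, 90), rotate(1, 90)

t0: config: θ0=0°, θ1=180°, e=1
step 1 (rotate(1, 90)): config: θ0=0°, θ1=270°, e=1
step 2 (rotate(1, 90)): config: θ0=0°, θ1=0°, e=1
step 3 (rotate(1, 90)): config: θ0=0°, θ1=90°, e=1
all 216 alternatives checked — unique.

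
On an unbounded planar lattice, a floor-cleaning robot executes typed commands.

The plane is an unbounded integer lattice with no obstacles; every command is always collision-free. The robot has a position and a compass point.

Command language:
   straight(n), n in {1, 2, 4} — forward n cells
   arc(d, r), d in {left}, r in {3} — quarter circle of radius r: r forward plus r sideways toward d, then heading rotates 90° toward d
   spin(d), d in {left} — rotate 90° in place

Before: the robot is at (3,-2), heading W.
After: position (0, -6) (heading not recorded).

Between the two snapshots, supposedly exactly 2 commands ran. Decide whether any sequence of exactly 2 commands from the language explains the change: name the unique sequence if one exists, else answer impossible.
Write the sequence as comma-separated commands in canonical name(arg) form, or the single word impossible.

arc(left, 3), straight(1)

key: order matters: swapping arc(left, 3) and straight(1) lands elsewhere
begin: at (3,-2), heading W
t=1 arc(left, 3) ⇒ at (0,-5), heading S
t=2 straight(1) ⇒ at (0,-6), heading S
no other 2-command option fits: unique.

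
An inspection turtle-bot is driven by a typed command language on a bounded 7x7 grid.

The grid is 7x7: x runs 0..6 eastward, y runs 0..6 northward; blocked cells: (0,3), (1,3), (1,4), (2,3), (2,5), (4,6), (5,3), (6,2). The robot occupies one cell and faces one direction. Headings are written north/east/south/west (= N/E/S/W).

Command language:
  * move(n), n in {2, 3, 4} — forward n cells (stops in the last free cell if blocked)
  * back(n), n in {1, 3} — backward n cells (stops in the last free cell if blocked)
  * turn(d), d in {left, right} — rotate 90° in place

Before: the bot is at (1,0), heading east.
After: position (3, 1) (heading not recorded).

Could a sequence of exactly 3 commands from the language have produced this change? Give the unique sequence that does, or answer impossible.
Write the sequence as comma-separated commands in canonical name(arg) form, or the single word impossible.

move(2), turn(right), back(1)

key: order matters: swapping move(2) and back(1) lands elsewhere
start: at (1,0), heading east
t=1 move(2) ⇒ at (3,0), heading east
t=2 turn(right) ⇒ at (3,0), heading south
t=3 back(1) ⇒ at (3,1), heading south
no other 3-command option fits: unique.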